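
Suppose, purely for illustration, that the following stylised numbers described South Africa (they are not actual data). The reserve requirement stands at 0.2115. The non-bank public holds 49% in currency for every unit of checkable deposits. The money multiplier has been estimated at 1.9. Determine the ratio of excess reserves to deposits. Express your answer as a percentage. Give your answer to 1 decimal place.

Using m = 1.9. Since m = (1 + c)/(c + rr + e), the denominator satisfies c + rr + e = (1 + c)/m = (1 + 0.49) / 1.9 ≈ 0.784211.
With c = 0.49 and rr = 0.2115, the ratio of excess reserves to deposits is 0.784211 − 0.49 − 0.2115 = 0.082711.

8.3%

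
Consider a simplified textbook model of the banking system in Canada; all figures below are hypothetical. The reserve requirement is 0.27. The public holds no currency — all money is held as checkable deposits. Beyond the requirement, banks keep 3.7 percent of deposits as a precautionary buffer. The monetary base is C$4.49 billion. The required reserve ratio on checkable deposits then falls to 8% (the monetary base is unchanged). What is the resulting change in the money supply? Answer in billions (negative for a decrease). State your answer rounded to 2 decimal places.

C$23.75 billion

Initially m₁ = 1 / (0.27 + 0.037) ≈ 3.2573, so M₁ = 3.2573 × 4.49 ≈ 14.6253 billion.
After the change m₂ = 1 / (0.08 + 0.037) ≈ 8.5470, so M₂ = 8.5470 × 4.49 ≈ 38.376 billion.
ΔM = M₂ − M₁ = 38.376 − 14.6253 = 23.7507 billion.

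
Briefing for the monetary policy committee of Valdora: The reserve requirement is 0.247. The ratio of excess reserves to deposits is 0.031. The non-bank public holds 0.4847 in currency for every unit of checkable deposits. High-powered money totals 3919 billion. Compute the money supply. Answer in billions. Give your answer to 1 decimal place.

7628.9 billion

The money multiplier is m = (1 + c) / (rr + e + c) = (1 + 0.4847) / (0.247 + 0.031 + 0.4847) ≈ 1.946637.
So M = m × MB = 1.946637 × 3919 ≈ 7628.8704 billion.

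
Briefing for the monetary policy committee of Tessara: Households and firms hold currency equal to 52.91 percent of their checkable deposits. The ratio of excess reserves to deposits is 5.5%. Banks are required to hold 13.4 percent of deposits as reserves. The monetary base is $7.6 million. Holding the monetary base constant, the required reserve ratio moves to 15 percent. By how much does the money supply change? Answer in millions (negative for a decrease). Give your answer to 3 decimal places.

-0.353 million

Initially m₁ = (1 + 0.5291) / (0.134 + 0.055 + 0.5291) ≈ 2.12937, so M₁ = 2.12937 × 7.6 ≈ 16.1832 million.
After the change m₂ = (1 + 0.5291) / (0.15 + 0.055 + 0.5291) ≈ 2.08296, so M₂ = 2.08296 × 7.6 ≈ 15.8305 million.
ΔM = M₂ − M₁ = 15.8305 − 16.1832 = -0.3527 million.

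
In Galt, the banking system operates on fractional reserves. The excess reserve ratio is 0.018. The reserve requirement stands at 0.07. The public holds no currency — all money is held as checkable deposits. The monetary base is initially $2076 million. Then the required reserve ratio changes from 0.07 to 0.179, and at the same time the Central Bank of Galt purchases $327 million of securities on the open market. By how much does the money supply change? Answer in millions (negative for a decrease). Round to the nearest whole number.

-11393 million

Before: m₁ = 1 / (0.07 + 0.018) ≈ 11.36364, MB₁ = 2076, so M₁ = 11.36364 × 2076 ≈ 23590.9166 million.
After: m₂ = 1 / (0.179 + 0.018) ≈ 5.07614, MB₂ = 2076 + 327 = 2403, so M₂ = 5.07614 × 2403 ≈ 12197.9644 million.
ΔM = M₂ − M₁ = 12197.9644 − 23590.9166 = -11392.9522 million.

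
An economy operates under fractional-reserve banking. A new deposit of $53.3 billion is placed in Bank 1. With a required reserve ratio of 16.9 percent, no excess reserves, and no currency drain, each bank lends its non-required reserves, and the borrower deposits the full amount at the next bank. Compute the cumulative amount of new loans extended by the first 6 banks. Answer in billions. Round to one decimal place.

Bank i lends (1 − rr)^i of the original deposit: Bank 1 lends 53.3·0.8310 = 44.2923, Bank 2 lends 53.3·0.8310² ≈ 36.8069, and so on.
Summing a geometric series: total = 53.3·[0.8310·(1 − 0.8310^6) / (1 − 0.8310)] ≈ 175.7773 billion.

$175.8 billion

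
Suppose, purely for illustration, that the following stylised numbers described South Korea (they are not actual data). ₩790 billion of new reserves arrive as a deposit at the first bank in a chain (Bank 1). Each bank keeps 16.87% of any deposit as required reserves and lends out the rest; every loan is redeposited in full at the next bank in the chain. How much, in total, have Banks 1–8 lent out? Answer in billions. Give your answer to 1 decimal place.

Bank i lends (1 − rr)^i of the original deposit: Bank 1 lends 790·0.8313 = 656.7270, Bank 2 lends 790·0.8313² ≈ 545.9372, and so on.
Summing a geometric series: total = 790·[0.8313·(1 − 0.8313^8) / (1 − 0.8313)] ≈ 3005.0345 billion.

₩3005.0 billion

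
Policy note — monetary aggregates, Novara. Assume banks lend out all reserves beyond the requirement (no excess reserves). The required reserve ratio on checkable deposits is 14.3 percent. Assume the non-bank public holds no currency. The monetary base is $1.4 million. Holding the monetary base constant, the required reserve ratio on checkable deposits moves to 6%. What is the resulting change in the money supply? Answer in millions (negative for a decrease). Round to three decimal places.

$13.543 million

Initially m₁ = 1 / (0.143) ≈ 6.99301, so M₁ = 6.99301 × 1.4 ≈ 9.7902 million.
After the change m₂ = 1 / (0.06) ≈ 16.66667, so M₂ = 16.66667 × 1.4 ≈ 23.3333 million.
ΔM = M₂ − M₁ = 23.3333 − 9.7902 = 13.5431 million.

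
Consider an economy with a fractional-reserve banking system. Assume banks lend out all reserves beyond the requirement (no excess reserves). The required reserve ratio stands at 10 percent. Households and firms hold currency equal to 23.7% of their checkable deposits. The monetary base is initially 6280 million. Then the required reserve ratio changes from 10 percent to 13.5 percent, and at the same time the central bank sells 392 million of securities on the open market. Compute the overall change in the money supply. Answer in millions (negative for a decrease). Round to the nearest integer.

Before: m₁ = (1 + 0.237) / (0.1 + 0.237) ≈ 3.67062, MB₁ = 6280, so M₁ = 3.67062 × 6280 = 23051.4936 million.
After: m₂ = (1 + 0.237) / (0.135 + 0.237) ≈ 3.32527, MB₂ = 6280 − 392 = 5888, so M₂ = 3.32527 × 5888 ≈ 19579.1898 million.
ΔM = M₂ − M₁ = 19579.1898 − 23051.4936 = -3472.3038 million.

-3472 million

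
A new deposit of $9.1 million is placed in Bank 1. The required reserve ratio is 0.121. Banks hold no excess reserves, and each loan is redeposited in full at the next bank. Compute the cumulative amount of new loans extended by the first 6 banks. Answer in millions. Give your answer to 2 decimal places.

Bank i lends (1 − rr)^i of the original deposit: Bank 1 lends 9.1·0.8790 = 7.9989, Bank 2 lends 9.1·0.8790² ≈ 7.0310, and so on.
Summing a geometric series: total = 9.1·[0.8790·(1 − 0.8790^6) / (1 − 0.8790)] ≈ 35.6152 million.

$35.62 million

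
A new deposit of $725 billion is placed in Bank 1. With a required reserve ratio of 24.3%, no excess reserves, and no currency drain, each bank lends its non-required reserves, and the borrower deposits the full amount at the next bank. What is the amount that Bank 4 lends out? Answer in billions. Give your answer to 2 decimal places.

Each bank lends a fraction (1 − rr) = 0.7570 of the deposit it receives, so Bank 4 receives 725·0.7570^3 and lends 725·0.7570^4 ≈ 238.0792 billion.

$238.08 billion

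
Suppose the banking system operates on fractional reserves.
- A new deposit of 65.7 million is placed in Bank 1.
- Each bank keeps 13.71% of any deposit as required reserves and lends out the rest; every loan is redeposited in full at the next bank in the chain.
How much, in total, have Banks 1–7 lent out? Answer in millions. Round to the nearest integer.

266 million

Bank i lends (1 − rr)^i of the original deposit: Bank 1 lends 65.7·0.8629 ≈ 56.6925, Bank 2 lends 65.7·0.8629² ≈ 48.9200, and so on.
Summing a geometric series: total = 65.7·[0.8629·(1 − 0.8629^7) / (1 − 0.8629)] ≈ 266.2092 million.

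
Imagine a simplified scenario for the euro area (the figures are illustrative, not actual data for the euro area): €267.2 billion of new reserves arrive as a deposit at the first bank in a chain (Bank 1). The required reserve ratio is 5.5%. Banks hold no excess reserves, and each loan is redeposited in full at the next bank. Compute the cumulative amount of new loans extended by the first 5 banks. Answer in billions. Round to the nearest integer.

Bank i lends (1 − rr)^i of the original deposit: Bank 1 lends 267.2·0.9450 = 252.5040, Bank 2 lends 267.2·0.9450² ≈ 238.6163, and so on.
Summing a geometric series: total = 267.2·[0.9450·(1 − 0.9450^5) / (1 − 0.9450)] ≈ 1131.0733 billion.

€1131 billion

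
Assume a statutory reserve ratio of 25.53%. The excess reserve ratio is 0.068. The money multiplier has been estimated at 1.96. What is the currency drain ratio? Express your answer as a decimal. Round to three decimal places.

Using m = 1.96. From m = (1 + c)/(c + rr + e), rearranging gives 1 + c = m·(c + rr + e), so c·(1 − m) = m·(rr + e) − 1.
Hence c = [m·(rr + e) − 1]/(1 − m) = [1.96 × (0.2553 + 0.068) − 1] / (1 − 1.96) ≈ 0.381596.

0.382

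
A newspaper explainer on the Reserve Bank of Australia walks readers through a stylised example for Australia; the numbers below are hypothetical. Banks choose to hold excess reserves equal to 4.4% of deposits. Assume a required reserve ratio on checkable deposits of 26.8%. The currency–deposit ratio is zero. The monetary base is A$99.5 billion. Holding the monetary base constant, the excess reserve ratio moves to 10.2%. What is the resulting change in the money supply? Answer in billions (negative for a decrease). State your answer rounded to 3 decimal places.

Initially m₁ = 1 / (0.268 + 0.044) ≈ 3.205128, so M₁ = 3.205128 × 99.5 ≈ 318.9102 billion.
After the change m₂ = 1 / (0.268 + 0.102) ≈ 2.702703, so M₂ = 2.702703 × 99.5 ≈ 268.9189 billion.
ΔM = M₂ − M₁ = 268.9189 − 318.9102 = -49.9913 billion.

-49.991 billion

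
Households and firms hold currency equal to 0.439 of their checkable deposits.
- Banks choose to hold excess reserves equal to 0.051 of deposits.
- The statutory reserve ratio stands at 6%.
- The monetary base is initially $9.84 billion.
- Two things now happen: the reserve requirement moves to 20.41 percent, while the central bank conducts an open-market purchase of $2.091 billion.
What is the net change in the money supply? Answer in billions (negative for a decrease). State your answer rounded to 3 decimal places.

Before: m₁ = (1 + 0.439) / (0.06 + 0.051 + 0.439) ≈ 2.616364, MB₁ = 9.84, so M₁ = 2.616364 × 9.84 ≈ 25.745 billion.
After: m₂ = (1 + 0.439) / (0.2041 + 0.051 + 0.439) ≈ 2.073188, MB₂ = 9.84 + 2.091 = 11.931, so M₂ = 2.073188 × 11.931 ≈ 24.7352 billion.
ΔM = M₂ − M₁ = 24.7352 − 25.745 = -1.0098 billion.

-1.010 billion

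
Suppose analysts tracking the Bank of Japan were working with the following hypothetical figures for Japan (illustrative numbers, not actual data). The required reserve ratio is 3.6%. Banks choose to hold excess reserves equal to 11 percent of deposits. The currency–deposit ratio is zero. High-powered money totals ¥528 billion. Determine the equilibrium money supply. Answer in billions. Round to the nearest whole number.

¥3616 billion

The money multiplier is m = 1 / (rr + e) = 1 / (0.036 + 0.11) ≈ 6.8493.
So M = m × MB = 6.8493 × 528 = 3616.4304 billion.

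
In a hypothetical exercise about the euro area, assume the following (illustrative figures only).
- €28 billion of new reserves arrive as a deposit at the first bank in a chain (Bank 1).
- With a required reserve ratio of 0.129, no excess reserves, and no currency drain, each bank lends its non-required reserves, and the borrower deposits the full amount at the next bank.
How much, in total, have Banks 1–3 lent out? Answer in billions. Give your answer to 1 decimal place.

Bank i lends (1 − rr)^i of the original deposit: Bank 1 lends 28·0.8710 = 24.3880, Bank 2 lends 28·0.8710² ≈ 21.2419, and so on.
Summing a geometric series: total = 28·[0.8710·(1 − 0.8710^3) / (1 − 0.8710)] ≈ 64.1317 billion.

€64.1 billion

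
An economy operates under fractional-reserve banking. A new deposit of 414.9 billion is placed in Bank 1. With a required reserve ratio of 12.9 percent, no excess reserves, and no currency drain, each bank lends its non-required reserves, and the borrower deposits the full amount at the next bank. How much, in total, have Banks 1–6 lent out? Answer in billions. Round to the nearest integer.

1578 billion

Bank i lends (1 − rr)^i of the original deposit: Bank 1 lends 414.9·0.8710 = 361.3779, Bank 2 lends 414.9·0.8710² ≈ 314.7602, and so on.
Summing a geometric series: total = 414.9·[0.8710·(1 − 0.8710^6) / (1 − 0.8710)] ≈ 1578.2260 billion.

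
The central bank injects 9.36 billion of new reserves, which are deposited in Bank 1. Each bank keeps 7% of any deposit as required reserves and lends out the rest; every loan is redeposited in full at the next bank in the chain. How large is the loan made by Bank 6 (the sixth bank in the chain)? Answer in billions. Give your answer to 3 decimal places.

6.056 billion

Each bank lends a fraction (1 − rr) = 0.9300 of the deposit it receives, so Bank 6 receives 9.36·0.9300^5 and lends 9.36·0.9300^6 ≈ 6.0558 billion.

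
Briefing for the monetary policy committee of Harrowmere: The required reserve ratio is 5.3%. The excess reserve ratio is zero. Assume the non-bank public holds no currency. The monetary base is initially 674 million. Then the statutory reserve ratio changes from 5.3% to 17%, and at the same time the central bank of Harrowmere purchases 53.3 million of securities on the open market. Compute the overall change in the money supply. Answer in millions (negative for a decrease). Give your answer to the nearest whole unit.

-8439 million

Before: m₁ = 1 / (0.053) ≈ 18.8679, MB₁ = 674, so M₁ = 18.8679 × 674 = 12716.9646 million.
After: m₂ = 1 / (0.17) ≈ 5.8824, MB₂ = 674 + 53.3 = 727.3, so M₂ = 5.8824 × 727.3 ≈ 4278.2695 million.
ΔM = M₂ − M₁ = 4278.2695 − 12716.9646 = -8438.6951 million.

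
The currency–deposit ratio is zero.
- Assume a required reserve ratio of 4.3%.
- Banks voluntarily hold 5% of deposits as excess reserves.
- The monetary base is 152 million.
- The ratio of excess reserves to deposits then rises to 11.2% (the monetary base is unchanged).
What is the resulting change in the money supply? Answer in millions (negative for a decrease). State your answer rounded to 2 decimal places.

-653.76 million

Initially m₁ = 1 / (0.043 + 0.05) ≈ 10.752688, so M₁ = 10.752688 × 152 ≈ 1634.4086 million.
After the change m₂ = 1 / (0.043 + 0.112) ≈ 6.451613, so M₂ = 6.451613 × 152 ≈ 980.6452 million.
ΔM = M₂ − M₁ = 980.6452 − 1634.4086 = -653.7634 million.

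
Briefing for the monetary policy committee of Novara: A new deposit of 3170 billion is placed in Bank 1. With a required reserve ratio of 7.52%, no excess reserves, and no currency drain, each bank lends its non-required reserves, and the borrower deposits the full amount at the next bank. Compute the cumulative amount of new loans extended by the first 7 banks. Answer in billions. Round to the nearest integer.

16430 billion

Bank i lends (1 − rr)^i of the original deposit: Bank 1 lends 3170·0.9248 = 2931.6160, Bank 2 lends 3170·0.9248² ≈ 2711.1585, and so on.
Summing a geometric series: total = 3170·[0.9248·(1 − 0.9248^7) / (1 − 0.9248)] ≈ 16430.2338 billion.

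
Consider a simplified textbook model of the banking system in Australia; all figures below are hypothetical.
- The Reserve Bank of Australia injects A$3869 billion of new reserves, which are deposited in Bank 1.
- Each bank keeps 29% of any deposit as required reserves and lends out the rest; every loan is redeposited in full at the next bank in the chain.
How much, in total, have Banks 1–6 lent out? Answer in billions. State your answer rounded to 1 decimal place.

A$8259.0 billion

Bank i lends (1 − rr)^i of the original deposit: Bank 1 lends 3869·0.7100 = 2746.9900, Bank 2 lends 3869·0.7100² = 1950.3629, and so on.
Summing a geometric series: total = 3869·[0.7100·(1 − 0.7100^6) / (1 − 0.7100)] ≈ 8258.9648 billion.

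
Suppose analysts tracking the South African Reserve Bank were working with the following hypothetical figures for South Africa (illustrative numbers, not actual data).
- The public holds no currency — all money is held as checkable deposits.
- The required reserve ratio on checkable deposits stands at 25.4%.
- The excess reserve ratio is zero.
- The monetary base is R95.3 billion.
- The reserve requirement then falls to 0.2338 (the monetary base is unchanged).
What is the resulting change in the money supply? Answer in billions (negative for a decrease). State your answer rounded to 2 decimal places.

R32.42 billion

Initially m₁ = 1 / (0.254) ≈ 3.93701, so M₁ = 3.93701 × 95.3 ≈ 375.1971 billion.
After the change m₂ = 1 / (0.2338) ≈ 4.27716, so M₂ = 4.27716 × 95.3 ≈ 407.6133 billion.
ΔM = M₂ − M₁ = 407.6133 − 375.1971 = 32.4162 billion.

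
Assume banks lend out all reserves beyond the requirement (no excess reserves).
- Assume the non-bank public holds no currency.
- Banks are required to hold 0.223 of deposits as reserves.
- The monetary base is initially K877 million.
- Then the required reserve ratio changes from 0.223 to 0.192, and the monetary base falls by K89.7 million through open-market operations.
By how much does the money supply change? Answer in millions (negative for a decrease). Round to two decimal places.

Before: m₁ = 1 / (0.223) ≈ 4.484305, MB₁ = 877, so M₁ = 4.484305 × 877 ≈ 3932.7355 million.
After: m₂ = 1 / (0.192) ≈ 5.208333, MB₂ = 877 − 89.7 = 787.3, so M₂ = 5.208333 × 787.3 ≈ 4100.5206 million.
ΔM = M₂ − M₁ = 4100.5206 − 3932.7355 = 167.7851 million.

K167.79 million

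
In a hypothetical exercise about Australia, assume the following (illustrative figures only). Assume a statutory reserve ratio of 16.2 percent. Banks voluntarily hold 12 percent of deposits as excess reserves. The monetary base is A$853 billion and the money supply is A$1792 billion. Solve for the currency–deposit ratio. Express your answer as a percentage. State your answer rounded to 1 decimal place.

37.0%

Using m = M/MB = 1792/853 ≈ 2.100821. From m = (1 + c)/(c + rr + e), rearranging gives 1 + c = m·(c + rr + e), so c·(1 − m) = m·(rr + e) − 1.
Hence c = [m·(rr + e) − 1]/(1 − m) = [2.100821 × (0.162 + 0.12) − 1] / (1 − 2.100821) ≈ 0.370240.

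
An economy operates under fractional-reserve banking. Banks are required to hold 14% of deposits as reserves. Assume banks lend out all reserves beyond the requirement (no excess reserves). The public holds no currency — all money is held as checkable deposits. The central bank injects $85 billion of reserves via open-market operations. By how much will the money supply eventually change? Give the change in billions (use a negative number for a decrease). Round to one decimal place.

$607.1 billion

The simple money multiplier is m = 1/rr = 1/0.14 ≈ 7.1429.
An open-market purchase increases the monetary base by 85 billion, so ΔM = m × ΔMB = 7.1429 × 85 = 607.1465 billion.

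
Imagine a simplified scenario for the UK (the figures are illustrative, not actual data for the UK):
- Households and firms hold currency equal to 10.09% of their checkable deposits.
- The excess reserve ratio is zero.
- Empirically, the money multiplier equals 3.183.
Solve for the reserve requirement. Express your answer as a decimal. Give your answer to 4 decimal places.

0.2450

Using m = 3.183. Since m = (1 + c)/(c + rr + e), the denominator satisfies c + rr + e = (1 + c)/m = (1 + 0.1009) / 3.183 ≈ 0.345869.
With c = 0.1009 and e = 0, the reserve requirement is 0.345869 − 0.1009 − 0 = 0.244969.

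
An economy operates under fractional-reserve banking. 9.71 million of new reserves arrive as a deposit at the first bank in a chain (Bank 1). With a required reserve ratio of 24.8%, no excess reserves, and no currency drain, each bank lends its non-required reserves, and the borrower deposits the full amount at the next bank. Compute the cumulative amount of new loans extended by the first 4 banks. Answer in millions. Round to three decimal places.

Bank i lends (1 − rr)^i of the original deposit: Bank 1 lends 9.71·0.7520 ≈ 7.3019, Bank 2 lends 9.71·0.7520² ≈ 5.4910, and so on.
Summing a geometric series: total = 9.71·[0.7520·(1 − 0.7520^4) / (1 − 0.7520)] ≈ 20.0274 million.

20.027 million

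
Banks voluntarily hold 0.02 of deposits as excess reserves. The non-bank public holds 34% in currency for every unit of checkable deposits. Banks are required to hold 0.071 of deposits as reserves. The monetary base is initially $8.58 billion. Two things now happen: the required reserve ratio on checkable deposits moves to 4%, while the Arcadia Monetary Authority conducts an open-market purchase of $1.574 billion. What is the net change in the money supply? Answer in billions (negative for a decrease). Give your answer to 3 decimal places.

Before: m₁ = (1 + 0.34) / (0.071 + 0.02 + 0.34) ≈ 3.109049, MB₁ = 8.58, so M₁ = 3.109049 × 8.58 ≈ 26.6756 billion.
After: m₂ = (1 + 0.34) / (0.04 + 0.02 + 0.34) = 3.35, MB₂ = 8.58 + 1.574 = 10.154, so M₂ = 3.35 × 10.154 = 34.0159 billion.
ΔM = M₂ − M₁ = 34.0159 − 26.6756 = 7.3403 billion.

$7.340 billion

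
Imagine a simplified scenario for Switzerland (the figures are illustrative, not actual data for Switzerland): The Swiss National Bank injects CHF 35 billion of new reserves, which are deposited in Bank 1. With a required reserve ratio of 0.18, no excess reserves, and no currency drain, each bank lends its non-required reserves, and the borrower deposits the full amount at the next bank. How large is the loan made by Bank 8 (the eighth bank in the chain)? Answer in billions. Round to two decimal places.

Each bank lends a fraction (1 − rr) = 0.8200 of the deposit it receives, so Bank 8 receives 35·0.8200^7 and lends 35·0.8200^8 ≈ 7.1545 billion.

CHF 7.15 billion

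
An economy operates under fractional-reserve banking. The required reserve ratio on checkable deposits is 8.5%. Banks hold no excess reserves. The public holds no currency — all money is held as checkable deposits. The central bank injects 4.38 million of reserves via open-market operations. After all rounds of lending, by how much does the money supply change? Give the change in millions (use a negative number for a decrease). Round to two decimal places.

51.53 million

The simple money multiplier is m = 1/rr = 1/0.085 ≈ 11.7647.
An open-market purchase increases the monetary base by 4.38 million, so ΔM = m × ΔMB = 11.7647 × 4.38 ≈ 51.5294 million.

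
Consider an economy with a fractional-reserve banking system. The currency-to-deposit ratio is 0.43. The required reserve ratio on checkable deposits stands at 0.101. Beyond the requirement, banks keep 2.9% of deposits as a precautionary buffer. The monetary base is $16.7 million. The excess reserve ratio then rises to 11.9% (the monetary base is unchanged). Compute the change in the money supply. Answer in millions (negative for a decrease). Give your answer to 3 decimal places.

Initially m₁ = (1 + 0.43) / (0.101 + 0.029 + 0.43) ≈ 2.553571, so M₁ = 2.553571 × 16.7 ≈ 42.6446 million.
After the change m₂ = (1 + 0.43) / (0.101 + 0.119 + 0.43) = 2.2, so M₂ = 2.2 × 16.7 = 36.74 million.
ΔM = M₂ − M₁ = 36.74 − 42.6446 = -5.9046 million.

-5.905 million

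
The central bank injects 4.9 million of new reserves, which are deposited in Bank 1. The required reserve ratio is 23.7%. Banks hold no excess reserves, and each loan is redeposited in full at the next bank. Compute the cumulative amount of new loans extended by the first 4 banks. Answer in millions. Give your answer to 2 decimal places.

Bank i lends (1 − rr)^i of the original deposit: Bank 1 lends 4.9·0.7630 = 3.7387, Bank 2 lends 4.9·0.7630² ≈ 2.8526, and so on.
Summing a geometric series: total = 4.9·[0.7630·(1 − 0.7630^4) / (1 − 0.7630)] ≈ 10.4286 million.

10.43 million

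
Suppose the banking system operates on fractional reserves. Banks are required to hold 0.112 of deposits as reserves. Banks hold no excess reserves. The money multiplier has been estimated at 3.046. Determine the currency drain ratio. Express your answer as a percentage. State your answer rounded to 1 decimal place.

Using m = 3.046. From m = (1 + c)/(c + rr + e), rearranging gives 1 + c = m·(c + rr + e), so c·(1 − m) = m·(rr + e) − 1.
Hence c = [m·(rr + e) − 1]/(1 − m) = [3.046 × (0.112 + 0) − 1] / (1 − 3.046) ≈ 0.322018.

32.2%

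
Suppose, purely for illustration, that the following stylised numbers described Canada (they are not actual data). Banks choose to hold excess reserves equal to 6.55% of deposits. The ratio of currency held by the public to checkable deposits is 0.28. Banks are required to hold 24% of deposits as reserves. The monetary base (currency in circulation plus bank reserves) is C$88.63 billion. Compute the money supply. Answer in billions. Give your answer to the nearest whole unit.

The money multiplier is m = (1 + c) / (rr + e + c) = (1 + 0.28) / (0.24 + 0.0655 + 0.28) ≈ 2.1862.
So M = m × MB = 2.1862 × 88.63 ≈ 193.7629 billion.

C$194 billion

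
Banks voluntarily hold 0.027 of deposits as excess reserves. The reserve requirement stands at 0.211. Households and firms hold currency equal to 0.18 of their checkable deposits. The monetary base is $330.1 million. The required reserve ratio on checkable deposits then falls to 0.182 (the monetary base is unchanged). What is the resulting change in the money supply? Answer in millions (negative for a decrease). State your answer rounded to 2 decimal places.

Initially m₁ = (1 + 0.18) / (0.211 + 0.027 + 0.18) ≈ 2.822967, so M₁ = 2.822967 × 330.1 ≈ 931.8614 million.
After the change m₂ = (1 + 0.18) / (0.182 + 0.027 + 0.18) ≈ 3.033419, so M₂ = 3.033419 × 330.1 ≈ 1001.3316 million.
ΔM = M₂ − M₁ = 1001.3316 − 931.8614 = 69.4702 million.

$69.47 million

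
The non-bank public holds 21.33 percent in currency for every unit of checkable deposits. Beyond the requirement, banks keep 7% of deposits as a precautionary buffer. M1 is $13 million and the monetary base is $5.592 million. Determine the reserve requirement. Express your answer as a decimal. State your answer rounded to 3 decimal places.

0.239

Using m = M/MB = 13/5.592 ≈ 2.324750. Since m = (1 + c)/(c + rr + e), the denominator satisfies c + rr + e = (1 + c)/m = (1 + 0.2133) / 2.324750 ≈ 0.521906.
With c = 0.2133 and e = 0.07, the reserve requirement is 0.521906 − 0.2133 − 0.07 = 0.238606.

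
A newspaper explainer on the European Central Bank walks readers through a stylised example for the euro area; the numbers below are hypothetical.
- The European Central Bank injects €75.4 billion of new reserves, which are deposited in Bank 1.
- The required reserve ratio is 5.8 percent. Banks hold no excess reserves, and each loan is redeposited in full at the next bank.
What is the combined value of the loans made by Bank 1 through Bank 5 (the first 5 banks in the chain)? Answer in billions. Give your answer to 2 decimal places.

Bank i lends (1 − rr)^i of the original deposit: Bank 1 lends 75.4·0.9420 = 71.0268, Bank 2 lends 75.4·0.9420² ≈ 66.9072, and so on.
Summing a geometric series: total = 75.4·[0.9420·(1 − 0.9420^5) / (1 − 0.9420)] ≈ 316.2593 billion.

€316.26 billion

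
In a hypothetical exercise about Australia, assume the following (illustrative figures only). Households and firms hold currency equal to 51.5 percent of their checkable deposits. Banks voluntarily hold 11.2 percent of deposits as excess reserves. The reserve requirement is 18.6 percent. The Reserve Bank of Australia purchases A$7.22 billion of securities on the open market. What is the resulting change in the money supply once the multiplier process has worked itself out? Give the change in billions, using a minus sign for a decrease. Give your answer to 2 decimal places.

A$13.45 billion

The money multiplier is m = (1 + c) / (rr + e + c) = (1 + 0.515) / (0.186 + 0.112 + 0.515) ≈ 1.8635.
The purchase adds 7.22 billion of base, so ΔM = m × ΔMB = 1.8635 × (+7.22) ≈ 13.4545 billion.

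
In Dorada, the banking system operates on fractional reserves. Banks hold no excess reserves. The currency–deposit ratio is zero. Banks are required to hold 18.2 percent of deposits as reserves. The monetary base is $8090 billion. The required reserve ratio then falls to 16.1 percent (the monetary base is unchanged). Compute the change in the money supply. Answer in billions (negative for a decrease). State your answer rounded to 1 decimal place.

Initially m₁ = 1 / (0.182) ≈ 5.494505, so M₁ = 5.494505 × 8090 ≈ 44450.5455 billion.
After the change m₂ = 1 / (0.161) ≈ 6.211180, so M₂ = 6.211180 × 8090 = 50248.4462 billion.
ΔM = M₂ − M₁ = 50248.4462 − 44450.5455 = 5797.9007 billion.

$5797.9 billion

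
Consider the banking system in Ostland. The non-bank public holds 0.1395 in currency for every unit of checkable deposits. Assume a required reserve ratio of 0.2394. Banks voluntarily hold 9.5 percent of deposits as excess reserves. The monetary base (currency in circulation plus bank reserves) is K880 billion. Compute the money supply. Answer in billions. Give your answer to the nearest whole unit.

The money multiplier is m = (1 + c) / (rr + e + c) = (1 + 0.1395) / (0.2394 + 0.095 + 0.1395) ≈ 2.4045.
So M = m × MB = 2.4045 × 880 = 2115.96 billion.

K2116 billion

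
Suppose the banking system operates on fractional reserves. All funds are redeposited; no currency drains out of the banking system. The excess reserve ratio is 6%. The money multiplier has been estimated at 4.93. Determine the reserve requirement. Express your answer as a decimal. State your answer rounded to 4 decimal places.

Using m = 4.93. Since m = (1 + c)/(c + rr + e), the denominator satisfies c + rr + e = (1 + c)/m = (1 + 0) / 4.93 ≈ 0.202840.
With c = 0 and e = 0.06, the reserve requirement is 0.202840 − 0 − 0.06 = 0.14284.

0.1428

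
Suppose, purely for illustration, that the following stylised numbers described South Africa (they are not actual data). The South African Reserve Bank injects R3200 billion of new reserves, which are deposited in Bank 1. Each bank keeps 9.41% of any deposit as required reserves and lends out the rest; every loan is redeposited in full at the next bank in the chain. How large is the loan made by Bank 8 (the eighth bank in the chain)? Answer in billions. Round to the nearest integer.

R1451 billion

Each bank lends a fraction (1 − rr) = 0.9059 of the deposit it receives, so Bank 8 receives 3200·0.9059^7 and lends 3200·0.9059^8 ≈ 1451.4165 billion.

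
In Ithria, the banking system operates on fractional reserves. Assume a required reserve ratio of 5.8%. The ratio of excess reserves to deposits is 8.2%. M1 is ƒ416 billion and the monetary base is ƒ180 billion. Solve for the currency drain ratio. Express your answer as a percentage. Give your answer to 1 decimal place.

Using m = M/MB = 416/180 ≈ 2.311111. From m = (1 + c)/(c + rr + e), rearranging gives 1 + c = m·(c + rr + e), so c·(1 − m) = m·(rr + e) − 1.
Hence c = [m·(rr + e) − 1]/(1 − m) = [2.311111 × (0.058 + 0.082) − 1] / (1 − 2.311111) ≈ 0.515932.

51.6%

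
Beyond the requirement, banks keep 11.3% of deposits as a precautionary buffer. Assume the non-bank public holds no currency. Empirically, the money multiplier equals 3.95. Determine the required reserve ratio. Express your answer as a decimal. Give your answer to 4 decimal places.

0.1402

Using m = 3.95. Since m = (1 + c)/(c + rr + e), the denominator satisfies c + rr + e = (1 + c)/m = (1 + 0) / 3.95 ≈ 0.253165.
With c = 0 and e = 0.113, the required reserve ratio is 0.253165 − 0 − 0.113 = 0.140165.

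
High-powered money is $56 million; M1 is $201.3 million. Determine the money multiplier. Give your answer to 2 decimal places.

The money multiplier is m = M / MB = 201.3 / 56 ≈ 3.59464.

3.59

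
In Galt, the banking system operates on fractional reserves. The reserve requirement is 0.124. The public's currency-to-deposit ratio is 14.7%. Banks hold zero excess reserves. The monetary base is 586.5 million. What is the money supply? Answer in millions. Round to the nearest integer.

2482 million

The money multiplier is m = (1 + c) / (rr + c) = (1 + 0.147) / (0.124 + 0.147) ≈ 4.2325.
So M = m × MB = 4.2325 × 586.5 ≈ 2482.3612 million.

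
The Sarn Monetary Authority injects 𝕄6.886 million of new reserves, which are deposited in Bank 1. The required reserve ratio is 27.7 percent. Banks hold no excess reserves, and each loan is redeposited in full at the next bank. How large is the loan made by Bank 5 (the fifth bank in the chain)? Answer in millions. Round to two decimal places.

𝕄1.36 million

Each bank lends a fraction (1 − rr) = 0.7230 of the deposit it receives, so Bank 5 receives 6.886·0.7230^4 and lends 6.886·0.7230^5 ≈ 1.3604 million.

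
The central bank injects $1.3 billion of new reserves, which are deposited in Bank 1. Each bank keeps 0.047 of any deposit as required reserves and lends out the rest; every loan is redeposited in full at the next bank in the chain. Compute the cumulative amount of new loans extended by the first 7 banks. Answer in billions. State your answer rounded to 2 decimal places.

Bank i lends (1 − rr)^i of the original deposit: Bank 1 lends 1.3·0.9530 = 1.2389, Bank 2 lends 1.3·0.9530² ≈ 1.1807, and so on.
Summing a geometric series: total = 1.3·[0.9530·(1 − 0.9530^7) / (1 − 0.9530)] ≈ 7.5409 billion.

$7.54 billion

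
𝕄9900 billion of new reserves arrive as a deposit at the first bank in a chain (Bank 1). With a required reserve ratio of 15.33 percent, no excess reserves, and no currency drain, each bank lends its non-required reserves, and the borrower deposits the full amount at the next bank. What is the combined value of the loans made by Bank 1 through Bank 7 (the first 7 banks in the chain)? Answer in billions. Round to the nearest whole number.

𝕄37621 billion

Bank i lends (1 − rr)^i of the original deposit: Bank 1 lends 9900·0.8467 = 8382.3300, Bank 2 lends 9900·0.8467² ≈ 7097.3188, and so on.
Summing a geometric series: total = 9900·[0.8467·(1 − 0.8467^7) / (1 − 0.8467)] ≈ 37621.2011 billion.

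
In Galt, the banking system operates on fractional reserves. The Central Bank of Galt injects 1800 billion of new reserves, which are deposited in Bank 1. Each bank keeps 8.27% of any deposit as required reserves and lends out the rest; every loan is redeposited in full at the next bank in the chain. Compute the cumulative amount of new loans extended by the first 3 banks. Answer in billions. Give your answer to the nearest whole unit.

Bank i lends (1 − rr)^i of the original deposit: Bank 1 lends 1800·0.9173 = 1651.1400, Bank 2 lends 1800·0.9173² ≈ 1514.5907, and so on.
Summing a geometric series: total = 1800·[0.9173·(1 − 0.9173^3) / (1 − 0.9173)] ≈ 4555.0648 billion.

4555 billion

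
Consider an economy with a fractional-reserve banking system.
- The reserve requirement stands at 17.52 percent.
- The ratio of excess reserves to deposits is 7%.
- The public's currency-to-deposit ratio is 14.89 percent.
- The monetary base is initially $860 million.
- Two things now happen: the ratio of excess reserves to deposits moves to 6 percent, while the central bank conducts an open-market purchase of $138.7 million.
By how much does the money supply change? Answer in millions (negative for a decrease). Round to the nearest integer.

$480 million

Before: m₁ = (1 + 0.1489) / (0.1752 + 0.07 + 0.1489) ≈ 2.9152, MB₁ = 860, so M₁ = 2.9152 × 860 = 2507.072 million.
After: m₂ = (1 + 0.1489) / (0.1752 + 0.06 + 0.1489) ≈ 2.9911, MB₂ = 860 + 138.7 = 998.7, so M₂ = 2.9911 × 998.7 ≈ 2987.2116 million.
ΔM = M₂ − M₁ = 2987.2116 − 2507.072 = 480.1396 million.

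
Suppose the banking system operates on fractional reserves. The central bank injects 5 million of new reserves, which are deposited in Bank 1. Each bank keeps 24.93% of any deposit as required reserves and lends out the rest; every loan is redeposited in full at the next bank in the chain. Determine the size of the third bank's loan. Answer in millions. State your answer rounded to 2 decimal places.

Each bank lends a fraction (1 − rr) = 0.7507 of the deposit it receives, so Bank 3 receives 5·0.7507^2 and lends 5·0.7507^3 ≈ 2.1153 million.

2.12 million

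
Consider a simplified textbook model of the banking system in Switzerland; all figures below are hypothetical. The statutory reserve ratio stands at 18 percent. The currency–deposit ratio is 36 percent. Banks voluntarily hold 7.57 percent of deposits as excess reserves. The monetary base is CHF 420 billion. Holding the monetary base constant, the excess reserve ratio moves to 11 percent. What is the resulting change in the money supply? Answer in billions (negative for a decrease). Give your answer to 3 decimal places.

-48.955 billion

Initially m₁ = (1 + 0.36) / (0.18 + 0.0757 + 0.36) ≈ 2.2088680, so M₁ = 2.2088680 × 420 ≈ 927.7246 billion.
After the change m₂ = (1 + 0.36) / (0.18 + 0.11 + 0.36) ≈ 2.0923077, so M₂ = 2.0923077 × 420 ≈ 878.7692 billion.
ΔM = M₂ − M₁ = 878.7692 − 927.7246 = -48.9554 billion.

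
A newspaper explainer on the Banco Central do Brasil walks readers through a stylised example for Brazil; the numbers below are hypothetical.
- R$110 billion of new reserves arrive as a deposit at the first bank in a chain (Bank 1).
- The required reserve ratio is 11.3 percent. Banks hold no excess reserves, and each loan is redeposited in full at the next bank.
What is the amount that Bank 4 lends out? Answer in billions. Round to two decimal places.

R$68.09 billion

Each bank lends a fraction (1 − rr) = 0.8870 of the deposit it receives, so Bank 4 receives 110·0.8870^3 and lends 110·0.8870^4 ≈ 68.0906 billion.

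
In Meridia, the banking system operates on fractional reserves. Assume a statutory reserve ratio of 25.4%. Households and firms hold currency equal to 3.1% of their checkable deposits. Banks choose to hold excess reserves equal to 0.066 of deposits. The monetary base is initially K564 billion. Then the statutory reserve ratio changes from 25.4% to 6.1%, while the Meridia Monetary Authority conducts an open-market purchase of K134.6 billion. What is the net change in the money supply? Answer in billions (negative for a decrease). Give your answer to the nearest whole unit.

K2902 billion

Before: m₁ = (1 + 0.031) / (0.254 + 0.066 + 0.031) ≈ 2.9373, MB₁ = 564, so M₁ = 2.9373 × 564 = 1656.6372 billion.
After: m₂ = (1 + 0.031) / (0.061 + 0.066 + 0.031) ≈ 6.5253, MB₂ = 564 + 134.6 = 698.6, so M₂ = 6.5253 × 698.6 ≈ 4558.5746 billion.
ΔM = M₂ − M₁ = 4558.5746 − 1656.6372 = 2901.9374 billion.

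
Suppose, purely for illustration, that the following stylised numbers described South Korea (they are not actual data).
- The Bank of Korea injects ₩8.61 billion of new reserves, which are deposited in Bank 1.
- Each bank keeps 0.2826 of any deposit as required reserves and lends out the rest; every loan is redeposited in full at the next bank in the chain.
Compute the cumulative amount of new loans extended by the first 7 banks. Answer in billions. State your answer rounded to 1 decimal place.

Bank i lends (1 − rr)^i of the original deposit: Bank 1 lends 8.61·0.7174 ≈ 6.1768, Bank 2 lends 8.61·0.7174² ≈ 4.4312, and so on.
Summing a geometric series: total = 8.61·[0.7174·(1 − 0.7174^7) / (1 − 0.7174)] ≈ 19.7195 billion.

₩19.7 billion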